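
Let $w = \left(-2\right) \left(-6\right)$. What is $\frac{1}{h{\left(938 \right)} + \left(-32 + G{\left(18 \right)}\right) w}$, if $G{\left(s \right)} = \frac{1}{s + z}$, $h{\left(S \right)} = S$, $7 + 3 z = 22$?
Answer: $\frac{23}{12754} \approx 0.0018034$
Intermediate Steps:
$z = 5$ ($z = - \frac{7}{3} + \frac{1}{3} \cdot 22 = - \frac{7}{3} + \frac{22}{3} = 5$)
$G{\left(s \right)} = \frac{1}{5 + s}$ ($G{\left(s \right)} = \frac{1}{s + 5} = \frac{1}{5 + s}$)
$w = 12$
$\frac{1}{h{\left(938 \right)} + \left(-32 + G{\left(18 \right)}\right) w} = \frac{1}{938 + \left(-32 + \frac{1}{5 + 18}\right) 12} = \frac{1}{938 + \left(-32 + \frac{1}{23}\right) 12} = \frac{1}{938 - \frac{8820}{23}} = \frac{1}{\frac{12754}{23}} = \frac{23}{12754}$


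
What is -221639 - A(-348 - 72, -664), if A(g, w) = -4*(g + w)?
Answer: -225975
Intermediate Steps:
A(g, w) = -4*g - 4*w
-221639 - A(-348 - 72, -664) = -221639 - (-4*(-348 - 72) - 4*(-664)) = -221639 - (-4*(-420) + 2656) = -221639 - (1680 + 2656) = -221639 - 1*4336 = -221639 - 4336 = -225975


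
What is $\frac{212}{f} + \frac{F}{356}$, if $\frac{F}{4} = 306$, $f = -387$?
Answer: $\frac{99554}{34443} \approx 2.8904$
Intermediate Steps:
$F = 1224$ ($F = 4 \cdot 306 = 1224$)
$\frac{212}{f} + \frac{F}{356} = \frac{212}{-387} + \frac{1224}{356} = 212 \left(- \frac{1}{387}\right) + 1224 \cdot \frac{1}{356} = - \frac{212}{387} + \frac{306}{89} = \frac{99554}{34443}$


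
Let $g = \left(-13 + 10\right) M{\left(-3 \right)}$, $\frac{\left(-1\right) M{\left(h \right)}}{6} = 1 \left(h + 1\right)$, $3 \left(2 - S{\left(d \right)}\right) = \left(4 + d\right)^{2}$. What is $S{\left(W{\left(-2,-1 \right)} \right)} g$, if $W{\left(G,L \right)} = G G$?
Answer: $696$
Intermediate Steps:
$W{\left(G,L \right)} = G^{2}$
$S{\left(d \right)} = 2 - \frac{\left(4 + d\right)^{2}}{3}$
$M{\left(h \right)} = -6 - 6 h$ ($M{\left(h \right)} = - 6 \cdot 1 \left(h + 1\right) = - 6 \cdot 1 \left(1 + h\right) = - 6 \left(1 + h\right) = -6 - 6 h$)
$g = -36$ ($g = \left(-13 + 10\right) \left(-6 - -18\right) = - 3 \left(-6 + 18\right) = \left(-3\right) 12 = -36$)
$S{\left(W{\left(-2,-1 \right)} \right)} g = \left(2 - \frac{\left(4 + \left(-2\right)^{2}\right)^{2}}{3}\right) \left(-36\right) = \left(2 - \frac{\left(4 + 4\right)^{2}}{3}\right) \left(-36\right) = \left(2 - \frac{8^{2}}{3}\right) \left(-36\right) = \left(2 - \frac{64}{3}\right) \left(-36\right) = \left(- \frac{58}{3}\right) \left(-36\right) = 696$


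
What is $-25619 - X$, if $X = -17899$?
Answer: $-7720$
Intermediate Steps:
$-25619 - X = -25619 - -17899 = -25619 + 17899 = -7720$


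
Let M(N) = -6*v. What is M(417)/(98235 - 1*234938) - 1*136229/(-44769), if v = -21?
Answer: 2659610299/874293801 ≈ 3.0420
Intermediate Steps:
M(N) = 126 (M(N) = -6*(-21) = 126)
M(417)/(98235 - 1*234938) - 1*136229/(-44769) = 126/(98235 - 1*234938) - 1*136229/(-44769) = 126/(98235 - 234938) - 136229*(-1/44769) = 126/(-136703) + 136229/44769 = 126*(-1/136703) + 136229/44769 = -18/19529 + 136229/44769 = 2659610299/874293801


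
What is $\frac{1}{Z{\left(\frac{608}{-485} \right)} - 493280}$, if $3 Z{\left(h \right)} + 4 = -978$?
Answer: $- \frac{3}{1480822} \approx -2.0259 \cdot 10^{-6}$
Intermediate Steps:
$Z{\left(h \right)} = - \frac{982}{3}$ ($Z{\left(h \right)} = - \frac{4}{3} + \frac{1}{3} \left(-978\right) = - \frac{4}{3} - 326 = - \frac{982}{3}$)
$\frac{1}{Z{\left(\frac{608}{-485} \right)} - 493280} = \frac{1}{- \frac{982}{3} - 493280} = \frac{1}{- \frac{1480822}{3}} = - \frac{3}{1480822}$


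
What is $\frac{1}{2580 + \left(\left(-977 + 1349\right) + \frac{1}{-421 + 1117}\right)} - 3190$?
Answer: $- \frac{6554150974}{2054593} \approx -3190.0$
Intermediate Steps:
$\frac{1}{2580 + \left(\left(-977 + 1349\right) + \frac{1}{-421 + 1117}\right)} - 3190 = \frac{1}{2580 + \left(372 + \frac{1}{696}\right)} - 3190 = \frac{1}{2580 + \frac{258913}{696}} - 3190 = \frac{1}{\frac{2054593}{696}} - 3190 = \frac{696}{2054593} - 3190 = - \frac{6554150974}{2054593}$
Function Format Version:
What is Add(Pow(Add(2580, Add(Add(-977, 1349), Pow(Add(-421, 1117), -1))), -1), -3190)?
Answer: Rational(-6554150974, 2054593) ≈ -3190.0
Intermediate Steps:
Add(Pow(Add(2580, Add(Add(-977, 1349), Pow(Add(-421, 1117), -1))), -1), -3190) = Add(Pow(Add(2580, Add(372, Pow(696, -1))), -1), -3190) = Add(Pow(Add(2580, Add(372, Rational(1, 696))), -1), -3190) = Add(Pow(Add(2580, Rational(258913, 696)), -1), -3190) = Add(Pow(Rational(2054593, 696), -1), -3190) = Add(Rational(696, 2054593), -3190) = Rational(-6554150974, 2054593)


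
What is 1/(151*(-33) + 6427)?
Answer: 1/1444 ≈ 0.00069252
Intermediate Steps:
1/(151*(-33) + 6427) = 1/(-4983 + 6427) = 1/1444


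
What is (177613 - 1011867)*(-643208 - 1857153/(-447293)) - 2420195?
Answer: 1528753351098247/2849 ≈ 5.3659e+11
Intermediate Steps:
(177613 - 1011867)*(-643208 - 1857153/(-447293)) - 2420195 = -834254*(-643208 - 1857153*(-1/447293)) - 2420195 = -834254*(-643208 + 11829/2849) - 2420195 = -834254*(-1832487763/2849) - 2420195 = 1528760246233802/2849 - 2420195 = 1528753351098247/2849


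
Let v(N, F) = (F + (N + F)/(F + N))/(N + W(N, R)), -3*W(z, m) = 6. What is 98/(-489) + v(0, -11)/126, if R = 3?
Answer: -3301/20538 ≈ -0.16073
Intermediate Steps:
W(z, m) = -2 (W(z, m) = -⅓*6 = -2)
v(N, F) = (1 + F)/(-2 + N) (v(N, F) = (F + (N + F)/(F + N))/(N - 2) = (F + (F + N)/(F + N))/(-2 + N) = (F + 1)/(-2 + N) = (1 + F)/(-2 + N))
98/(-489) + v(0, -11)/126 = 98/(-489) + ((1 - 11)/(-2 + 0))/126 = 98*(-1/489) + (-10/(-2))*(1/126) = -98/489 - ½*(-10)*(1/126) = -98/489 + 5*(1/126) = -98/489 + 5/126 = -3301/20538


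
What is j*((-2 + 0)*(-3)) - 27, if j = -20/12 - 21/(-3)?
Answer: 5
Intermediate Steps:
j = 16/3 (j = -20*1/12 - 21*(-⅓) = -5/3 + 7 = 16/3 ≈ 5.3333)
j*((-2 + 0)*(-3)) - 27 = 16*((-2 + 0)*(-3))/3 - 27 = 16*(-2*(-3))/3 - 27 = (16/3)*6 - 27 = 32 - 27 = 5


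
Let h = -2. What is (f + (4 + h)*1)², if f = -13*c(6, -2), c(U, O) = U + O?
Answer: 2500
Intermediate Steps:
c(U, O) = O + U
f = -52 (f = -13*(-2 + 6) = -13*4 = -52)
(f + (4 + h)*1)² = (-52 + (4 - 2)*1)² = (-52 + 2*1)² = (-52 + 2)² = (-50)² = 2500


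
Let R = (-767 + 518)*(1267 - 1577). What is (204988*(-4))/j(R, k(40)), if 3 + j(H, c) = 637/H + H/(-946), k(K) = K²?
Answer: 29937160878240/3088379359 ≈ 9693.5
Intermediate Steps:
R = 77190 (R = -249*(-310) = 77190)
j(H, c) = -3 + 637/H - H/946 (j(H, c) = -3 + (637/H + H/(-946)) = -3 + (637/H + H*(-1/946)) = -3 + (637/H - H/946) = -3 + 637/H - H/946)
(204988*(-4))/j(R, k(40)) = (204988*(-4))/(-3 + 637/77190 - 1/946*77190) = -819952/(-3 + 637*(1/77190) - 38595/473) = -819952/(-3 + 637/77190 - 38595/473) = -819952/(-3088379359/36510870) = -819952*(-36510870/3088379359) = 29937160878240/3088379359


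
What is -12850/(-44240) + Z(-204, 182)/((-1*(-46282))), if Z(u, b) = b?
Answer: 30138769/102375784 ≈ 0.29439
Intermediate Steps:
-12850/(-44240) + Z(-204, 182)/((-1*(-46282))) = -12850/(-44240) + 182/((-1*(-46282))) = -12850*(-1/44240) + 182/46282 = 1285/4424 + 182*(1/46282) = 1285/4424 + 91/23141 = 30138769/102375784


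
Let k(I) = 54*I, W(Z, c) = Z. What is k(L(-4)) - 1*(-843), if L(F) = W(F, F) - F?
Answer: 843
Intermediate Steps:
L(F) = 0 (L(F) = F - F = 0)
k(L(-4)) - 1*(-843) = 54*0 - 1*(-843) = 0 + 843 = 843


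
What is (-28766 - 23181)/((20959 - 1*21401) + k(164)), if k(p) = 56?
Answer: 51947/386 ≈ 134.58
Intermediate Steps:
(-28766 - 23181)/((20959 - 1*21401) + k(164)) = (-28766 - 23181)/((20959 - 1*21401) + 56) = -51947/((20959 - 21401) + 56) = -51947/(-442 + 56) = -51947/(-386) = -51947*(-1/386) = 51947/386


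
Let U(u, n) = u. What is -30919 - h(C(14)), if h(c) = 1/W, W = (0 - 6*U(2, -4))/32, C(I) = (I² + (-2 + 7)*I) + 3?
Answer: -92749/3 ≈ -30916.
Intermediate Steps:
C(I) = 3 + I² + 5*I (C(I) = (I² + 5*I) + 3 = 3 + I² + 5*I)
W = -3/8 (W = (0 - 6*2)/32 = (0 - 12)*(1/32) = -12*1/32 = -3/8 ≈ -0.37500)
h(c) = -8/3 (h(c) = 1/(-3/8) = -8/3)
-30919 - h(C(14)) = -30919 - 1*(-8/3) = -30919 + 8/3 = -92749/3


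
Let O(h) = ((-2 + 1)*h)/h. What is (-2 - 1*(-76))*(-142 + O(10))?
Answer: -10582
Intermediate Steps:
O(h) = -1 (O(h) = (-h)/h = -1)
(-2 - 1*(-76))*(-142 + O(10)) = (-2 - 1*(-76))*(-142 - 1) = (-2 + 76)*(-143) = 74*(-143) = -10582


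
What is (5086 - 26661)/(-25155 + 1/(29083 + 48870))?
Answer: 1681835975/1960907714 ≈ 0.85768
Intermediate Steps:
(5086 - 26661)/(-25155 + 1/(29083 + 48870)) = -21575/(-25155 + 1/77953) = -21575/(-1960907714/77953) = -21575*(-77953/1960907714) = 1681835975/1960907714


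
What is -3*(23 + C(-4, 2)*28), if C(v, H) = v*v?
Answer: -1413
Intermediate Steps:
C(v, H) = v²
-3*(23 + C(-4, 2)*28) = -3*(23 + (-4)²*28) = -3*(23 + 16*28) = -3*(23 + 448) = -3*471 = -1413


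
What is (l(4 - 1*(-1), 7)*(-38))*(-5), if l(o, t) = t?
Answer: 1330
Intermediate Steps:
(l(4 - 1*(-1), 7)*(-38))*(-5) = (7*(-38))*(-5) = -266*(-5) = 1330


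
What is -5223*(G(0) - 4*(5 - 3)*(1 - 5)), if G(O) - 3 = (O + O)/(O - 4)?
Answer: -182805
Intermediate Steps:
G(O) = 3 + 2*O/(-4 + O) (G(O) = 3 + (O + O)/(O - 4) = 3 + (2*O)/(-4 + O) = 3 + 2*O/(-4 + O))
-5223*(G(0) - 4*(5 - 3)*(1 - 5)) = -5223*((-12 + 5*0)/(-4 + 0) - 4*(5 - 3)*(1 - 5)) = -5223*((-12 + 0)/(-4) - 8*(-4)) = -5223*(-1/4*(-12) - 4*(-8)) = -5223*(3 + 32) = -5223*35 = -182805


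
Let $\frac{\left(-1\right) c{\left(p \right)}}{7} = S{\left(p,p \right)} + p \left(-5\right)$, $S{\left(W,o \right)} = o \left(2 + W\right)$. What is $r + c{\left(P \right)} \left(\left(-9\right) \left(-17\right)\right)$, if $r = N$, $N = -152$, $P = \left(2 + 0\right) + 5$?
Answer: $-30140$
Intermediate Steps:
$P = 7$ ($P = 2 + 5 = 7$)
$r = -152$
$c{\left(p \right)} = 35 p - 7 p \left(2 + p\right)$ ($c{\left(p \right)} = - 7 \left(p \left(2 + p\right) + p \left(-5\right)\right) = - 7 \left(p \left(2 + p\right) - 5 p\right) = - 7 \left(- 5 p + p \left(2 + p\right)\right) = 35 p - 7 p \left(2 + p\right)$)
$r + c{\left(P \right)} \left(\left(-9\right) \left(-17\right)\right) = -152 + 7 \cdot 7 \left(3 - 7\right) \left(\left(-9\right) \left(-17\right)\right) = -152 + 7 \cdot 7 \left(3 - 7\right) 153 = -152 + 7 \cdot 7 \left(-4\right) 153 = -152 - 29988 = -30140$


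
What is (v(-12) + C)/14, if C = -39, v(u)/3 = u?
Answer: -75/14 ≈ -5.3571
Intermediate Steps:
v(u) = 3*u
(v(-12) + C)/14 = (3*(-12) - 39)/14 = (-36 - 39)/14 = (1/14)*(-75) = -75/14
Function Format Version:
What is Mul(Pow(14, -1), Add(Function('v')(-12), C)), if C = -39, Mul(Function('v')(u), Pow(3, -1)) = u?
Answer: Rational(-75, 14) ≈ -5.3571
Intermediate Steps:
Function('v')(u) = Mul(3, u)
Mul(Pow(14, -1), Add(Function('v')(-12), C)) = Mul(Pow(14, -1), Add(Mul(3, -12), -39)) = Mul(Rational(1, 14), Add(-36, -39)) = Mul(Rational(1, 14), -75) = Rational(-75, 14)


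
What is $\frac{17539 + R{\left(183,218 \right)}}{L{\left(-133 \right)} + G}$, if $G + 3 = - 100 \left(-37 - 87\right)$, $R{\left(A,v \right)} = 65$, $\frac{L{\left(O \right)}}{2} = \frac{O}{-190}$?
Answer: $\frac{815}{574} \approx 1.4199$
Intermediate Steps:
$L{\left(O \right)} = - \frac{O}{95}$ ($L{\left(O \right)} = 2 \frac{O}{-190} = 2 O \left(- \frac{1}{190}\right) = 2 \left(- \frac{O}{190}\right) = - \frac{O}{95}$)
$G = 12397$ ($G = -3 - 100 \left(-37 - 87\right) = -3 - -12400 = -3 + 12400 = 12397$)
$\frac{17539 + R{\left(183,218 \right)}}{L{\left(-133 \right)} + G} = \frac{17539 + 65}{\left(- \frac{1}{95}\right) \left(-133\right) + 12397} = \frac{17604}{\frac{7}{5} + 12397} = \frac{17604}{\frac{61992}{5}} = 17604 \cdot \frac{5}{61992} = \frac{815}{574}$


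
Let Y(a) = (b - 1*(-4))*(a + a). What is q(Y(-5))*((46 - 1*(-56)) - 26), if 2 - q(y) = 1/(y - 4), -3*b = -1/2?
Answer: 21052/137 ≈ 153.66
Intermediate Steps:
b = ⅙ (b = -(-1)/(3*2) = -⅓*(-½) = ⅙ ≈ 0.16667)
Y(a) = 25*a/3 (Y(a) = (⅙ - 1*(-4))*(a + a) = (⅙ + 4)*(2*a) = 25*(2*a)/6 = 25*a/3)
q(y) = 2 - 1/(-4 + y) (q(y) = 2 - 1/(y - 4) = 2 - 1/(-4 + y))
q(Y(-5))*((46 - 1*(-56)) - 26) = ((-9 + 2*((25/3)*(-5)))/(-4 + (25/3)*(-5)))*((46 - 1*(-56)) - 26) = ((-9 + 2*(-125/3))/(-4 - 125/3))*((46 + 56) - 26) = ((-9 - 250/3)/(-137/3))*(102 - 26) = -3/137*(-277/3)*76 = (277/137)*76 = 21052/137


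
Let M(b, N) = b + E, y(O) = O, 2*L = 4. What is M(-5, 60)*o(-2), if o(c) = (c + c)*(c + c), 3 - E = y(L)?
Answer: -64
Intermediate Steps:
L = 2 (L = (½)*4 = 2)
E = 1 (E = 3 - 1*2 = 3 - 2 = 1)
M(b, N) = 1 + b (M(b, N) = b + 1 = 1 + b)
o(c) = 4*c² (o(c) = (2*c)*(2*c) = 4*c²)
M(-5, 60)*o(-2) = (1 - 5)*(4*(-2)²) = -16*4 = -4*16 = -64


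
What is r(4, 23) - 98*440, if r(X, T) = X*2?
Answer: -43112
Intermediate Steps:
r(X, T) = 2*X
r(4, 23) - 98*440 = 2*4 - 98*440 = 8 - 43120 = -43112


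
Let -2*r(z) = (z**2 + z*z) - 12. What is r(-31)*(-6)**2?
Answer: -34380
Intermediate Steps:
r(z) = 6 - z**2 (r(z) = -((z**2 + z*z) - 12)/2 = -((z**2 + z**2) - 12)/2 = -(2*z**2 - 12)/2 = -(-12 + 2*z**2)/2 = 6 - z**2)
r(-31)*(-6)**2 = (6 - 1*(-31)**2)*(-6)**2 = (6 - 1*961)*36 = (6 - 961)*36 = -955*36 = -34380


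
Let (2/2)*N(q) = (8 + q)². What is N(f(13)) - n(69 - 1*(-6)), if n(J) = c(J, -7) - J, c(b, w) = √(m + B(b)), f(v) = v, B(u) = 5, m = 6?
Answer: 516 - √11 ≈ 512.68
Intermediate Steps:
N(q) = (8 + q)²
c(b, w) = √11 (c(b, w) = √(6 + 5) = √11)
n(J) = √11 - J
N(f(13)) - n(69 - 1*(-6)) = (8 + 13)² - (√11 - (69 - 1*(-6))) = 21² - (√11 - (69 + 6)) = 441 - (√11 - 1*75) = 441 - (√11 - 75) = 441 - (-75 + √11) = 441 + (75 - √11) = 516 - √11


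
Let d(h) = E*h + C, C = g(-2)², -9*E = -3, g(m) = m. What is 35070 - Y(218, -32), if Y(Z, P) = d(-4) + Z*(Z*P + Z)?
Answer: 4524934/3 ≈ 1.5083e+6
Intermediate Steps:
E = ⅓ (E = -⅑*(-3) = ⅓ ≈ 0.33333)
C = 4 (C = (-2)² = 4)
d(h) = 4 + h/3 (d(h) = h/3 + 4 = 4 + h/3)
Y(Z, P) = 8/3 + Z*(Z + P*Z) (Y(Z, P) = (4 + (⅓)*(-4)) + Z*(Z*P + Z) = (4 - 4/3) + Z*(P*Z + Z) = 8/3 + Z*(Z + P*Z))
35070 - Y(218, -32) = 35070 - (8/3 + 218² - 32*218²) = 35070 - (8/3 + 47524 - 32*47524) = 35070 - (8/3 + 47524 - 1520768) = 35070 - 1*(-4419724/3) = 35070 + 4419724/3 = 4524934/3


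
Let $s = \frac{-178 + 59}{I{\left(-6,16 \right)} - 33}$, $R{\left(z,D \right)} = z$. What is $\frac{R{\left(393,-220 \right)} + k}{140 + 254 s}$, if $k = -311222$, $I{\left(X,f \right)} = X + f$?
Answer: $- \frac{7149067}{33446} \approx -213.75$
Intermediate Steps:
$s = \frac{119}{23}$ ($s = \frac{-178 + 59}{\left(-6 + 16\right) - 33} = - \frac{119}{10 - 33} = - \frac{119}{-23} = \left(-119\right) \left(- \frac{1}{23}\right) = \frac{119}{23} \approx 5.1739$)
$\frac{R{\left(393,-220 \right)} + k}{140 + 254 s} = \frac{393 - 311222}{140 + 254 \cdot \frac{119}{23}} = - \frac{310829}{140 + \frac{30226}{23}} = - \frac{310829}{\frac{33446}{23}} = \left(-310829\right) \frac{23}{33446} = - \frac{7149067}{33446}$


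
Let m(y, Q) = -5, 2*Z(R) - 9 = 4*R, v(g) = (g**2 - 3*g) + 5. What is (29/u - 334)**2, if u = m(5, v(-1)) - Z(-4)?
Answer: 1123600/9 ≈ 1.2484e+5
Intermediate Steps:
v(g) = 5 + g**2 - 3*g
Z(R) = 9/2 + 2*R (Z(R) = 9/2 + (4*R)/2 = 9/2 + 2*R)
u = -3/2 (u = -5 - (9/2 + 2*(-4)) = -5 - (9/2 - 8) = -5 - 1*(-7/2) = -5 + 7/2 = -3/2 ≈ -1.5000)
(29/u - 334)**2 = (29/(-3/2) - 334)**2 = (-2/3*29 - 334)**2 = (-58/3 - 334)**2 = (-1060/3)**2 = 1123600/9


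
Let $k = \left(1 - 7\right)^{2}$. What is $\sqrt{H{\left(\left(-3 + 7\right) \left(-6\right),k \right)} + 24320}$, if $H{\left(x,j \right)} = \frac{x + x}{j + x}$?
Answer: $2 \sqrt{6079} \approx 155.94$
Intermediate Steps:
$k = 36$ ($k = \left(-6\right)^{2} = 36$)
$H{\left(x,j \right)} = \frac{2 x}{j + x}$
$\sqrt{H{\left(\left(-3 + 7\right) \left(-6\right),k \right)} + 24320} = \sqrt{\frac{2 \left(-3 + 7\right) \left(-6\right)}{36 + \left(-3 + 7\right) \left(-6\right)} + 24320} = \sqrt{\frac{2 \cdot 4 \left(-6\right)}{36 + 4 \left(-6\right)} + 24320} = \sqrt{2 \left(-24\right) \frac{1}{36 - 24} + 24320} = \sqrt{2 \left(-24\right) \frac{1}{12} + 24320} = \sqrt{-4 + 24320} = \sqrt{24316} = 2 \sqrt{6079}$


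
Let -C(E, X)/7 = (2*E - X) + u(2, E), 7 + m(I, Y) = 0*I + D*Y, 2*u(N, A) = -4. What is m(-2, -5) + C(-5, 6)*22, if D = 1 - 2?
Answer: 2770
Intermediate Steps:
u(N, A) = -2 (u(N, A) = (½)*(-4) = -2)
D = -1
m(I, Y) = -7 - Y (m(I, Y) = -7 + (0*I - Y) = -7 + (0 - Y) = -7 - Y)
C(E, X) = 14 - 14*E + 7*X (C(E, X) = -7*((2*E - X) - 2) = -7*((-X + 2*E) - 2) = -7*(-2 - X + 2*E) = 14 - 14*E + 7*X)
m(-2, -5) + C(-5, 6)*22 = (-7 - 1*(-5)) + (14 - 14*(-5) + 7*6)*22 = (-7 + 5) + (14 + 70 + 42)*22 = -2 + 126*22 = -2 + 2772 = 2770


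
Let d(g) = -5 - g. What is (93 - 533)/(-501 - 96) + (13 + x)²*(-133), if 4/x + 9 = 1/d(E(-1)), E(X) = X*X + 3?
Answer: -21058390585/1003557 ≈ -20984.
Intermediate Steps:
E(X) = 3 + X² (E(X) = X² + 3 = 3 + X²)
x = -18/41 (x = 4/(-9 + 1/(-5 - (3 + (-1)²))) = 4/(-9 + 1/(-5 - (3 + 1))) = 4/(-9 + 1/(-5 - 1*4)) = 4/(-9 + 1/(-5 - 4)) = 4/(-9 + 1/(-9)) = 4/(-9 - ⅑) = 4/(-82/9) = 4*(-9/82) = -18/41 ≈ -0.43902)
(93 - 533)/(-501 - 96) + (13 + x)²*(-133) = (93 - 533)/(-501 - 96) + (13 - 18/41)²*(-133) = -440/(-597) + (515/41)²*(-133) = -440*(-1/597) + (265225/1681)*(-133) = 440/597 - 35274925/1681 = -21058390585/1003557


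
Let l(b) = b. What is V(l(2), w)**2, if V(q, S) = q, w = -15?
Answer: 4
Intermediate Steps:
V(l(2), w)**2 = 2**2 = 4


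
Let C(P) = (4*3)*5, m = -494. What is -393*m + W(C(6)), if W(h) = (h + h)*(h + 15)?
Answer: 203142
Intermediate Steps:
C(P) = 60 (C(P) = 12*5 = 60)
W(h) = 2*h*(15 + h) (W(h) = (2*h)*(15 + h) = 2*h*(15 + h))
-393*m + W(C(6)) = -393*(-494) + 2*60*(15 + 60) = 194142 + 2*60*75 = 194142 + 9000 = 203142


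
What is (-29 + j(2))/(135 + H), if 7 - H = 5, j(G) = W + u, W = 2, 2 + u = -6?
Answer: -35/137 ≈ -0.25547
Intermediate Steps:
u = -8 (u = -2 - 6 = -8)
j(G) = -6 (j(G) = 2 - 8 = -6)
H = 2 (H = 7 - 1*5 = 7 - 5 = 2)
(-29 + j(2))/(135 + H) = (-29 - 6)/(135 + 2) = -35/137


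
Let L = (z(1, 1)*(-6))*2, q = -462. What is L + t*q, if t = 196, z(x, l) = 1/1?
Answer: -90564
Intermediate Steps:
z(x, l) = 1
L = -12 (L = (1*(-6))*2 = -6*2 = -12)
L + t*q = -12 + 196*(-462) = -12 - 90552 = -90564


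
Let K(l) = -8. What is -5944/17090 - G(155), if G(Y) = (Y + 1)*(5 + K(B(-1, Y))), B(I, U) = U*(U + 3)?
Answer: 3996088/8545 ≈ 467.65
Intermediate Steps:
B(I, U) = U*(3 + U)
G(Y) = -3 - 3*Y (G(Y) = (Y + 1)*(5 - 8) = (1 + Y)*(-3) = -3 - 3*Y)
-5944/17090 - G(155) = -5944/17090 - (-3 - 3*155) = -5944*1/17090 - (-3 - 465) = -2972/8545 - 1*(-468) = -2972/8545 + 468 = 3996088/8545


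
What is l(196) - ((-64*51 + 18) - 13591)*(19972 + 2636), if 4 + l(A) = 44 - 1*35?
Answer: 380650901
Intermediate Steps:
l(A) = 5 (l(A) = -4 + (44 - 1*35) = -4 + (44 - 35) = -4 + 9 = 5)
l(196) - ((-64*51 + 18) - 13591)*(19972 + 2636) = 5 - ((-64*51 + 18) - 13591)*(19972 + 2636) = 5 - ((-3264 + 18) - 13591)*22608 = 5 - (-3246 - 13591)*22608 = 5 - (-16837)*22608 = 5 - 1*(-380650896) = 5 + 380650896 = 380650901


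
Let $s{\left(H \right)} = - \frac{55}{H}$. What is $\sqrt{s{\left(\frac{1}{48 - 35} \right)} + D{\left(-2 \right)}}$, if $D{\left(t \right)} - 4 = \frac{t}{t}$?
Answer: $i \sqrt{710} \approx 26.646 i$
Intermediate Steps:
$D{\left(t \right)} = 5$ ($D{\left(t \right)} = 4 + \frac{t}{t} = 4 + 1 = 5$)
$\sqrt{s{\left(\frac{1}{48 - 35} \right)} + D{\left(-2 \right)}} = \sqrt{- \frac{55}{\frac{1}{48 - 35}} + 5} = \sqrt{- \frac{55}{\frac{1}{13}} + 5} = \sqrt{- 55 \frac{1}{\frac{1}{13}} + 5} = \sqrt{\left(-55\right) 13 + 5} = \sqrt{-715 + 5} = \sqrt{-710} = i \sqrt{710}$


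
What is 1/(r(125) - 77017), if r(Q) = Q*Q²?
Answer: 1/1876108 ≈ 5.3302e-7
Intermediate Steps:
r(Q) = Q³
1/(r(125) - 77017) = 1/(125³ - 77017) = 1/(1953125 - 77017) = 1/1876108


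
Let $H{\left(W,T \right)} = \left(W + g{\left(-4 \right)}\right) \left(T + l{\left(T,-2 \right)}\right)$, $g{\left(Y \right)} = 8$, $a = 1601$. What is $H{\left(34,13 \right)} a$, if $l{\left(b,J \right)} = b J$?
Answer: $-874146$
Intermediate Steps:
$l{\left(b,J \right)} = J b$
$H{\left(W,T \right)} = - T \left(8 + W\right)$ ($H{\left(W,T \right)} = \left(W + 8\right) \left(T - 2 T\right) = \left(8 + W\right) \left(- T\right) = - T \left(8 + W\right)$)
$H{\left(34,13 \right)} a = 13 \left(-8 - 34\right) 1601 = 13 \left(-42\right) 1601 = \left(-546\right) 1601 = -874146$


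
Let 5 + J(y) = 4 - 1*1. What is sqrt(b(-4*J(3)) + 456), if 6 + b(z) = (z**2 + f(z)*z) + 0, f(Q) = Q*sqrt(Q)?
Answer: sqrt(514 + 128*sqrt(2)) ≈ 26.363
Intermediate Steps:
J(y) = -2 (J(y) = -5 + (4 - 1*1) = -5 + (4 - 1) = -5 + 3 = -2)
f(Q) = Q**(3/2)
b(z) = -6 + z**2 + z**(5/2) (b(z) = -6 + ((z**2 + z**(3/2)*z) + 0) = -6 + ((z**2 + z**(5/2)) + 0) = -6 + (z**2 + z**(5/2)) = -6 + z**2 + z**(5/2))
sqrt(b(-4*J(3)) + 456) = sqrt((-6 + (-4*(-2))**2 + (-4*(-2))**(5/2)) + 456) = sqrt((-6 + 8**2 + 8**(5/2)) + 456) = sqrt((-6 + 64 + 128*sqrt(2)) + 456) = sqrt((58 + 128*sqrt(2)) + 456) = sqrt(514 + 128*sqrt(2))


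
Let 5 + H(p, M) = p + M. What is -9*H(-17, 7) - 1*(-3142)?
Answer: 3277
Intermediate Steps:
H(p, M) = -5 + M + p (H(p, M) = -5 + (p + M) = -5 + (M + p) = -5 + M + p)
-9*H(-17, 7) - 1*(-3142) = -9*(-5 + 7 - 17) - 1*(-3142) = -9*(-15) + 3142 = 135 + 3142 = 3277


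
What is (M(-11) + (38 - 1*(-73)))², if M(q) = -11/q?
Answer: 12544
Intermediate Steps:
(M(-11) + (38 - 1*(-73)))² = (-11/(-11) + (38 - 1*(-73)))² = (-11*(-1/11) + (38 + 73))² = (1 + 111)² = 112² = 12544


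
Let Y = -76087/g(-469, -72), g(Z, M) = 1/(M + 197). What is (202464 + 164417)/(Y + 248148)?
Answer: -366881/9262727 ≈ -0.039608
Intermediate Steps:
g(Z, M) = 1/(197 + M)
Y = -9510875 (Y = -76087/(1/(197 - 72)) = -76087/(1/125) = -76087/1/125 = -76087*125 = -9510875)
(202464 + 164417)/(Y + 248148) = (202464 + 164417)/(-9510875 + 248148) = 366881/(-9262727) = 366881*(-1/9262727) = -366881/9262727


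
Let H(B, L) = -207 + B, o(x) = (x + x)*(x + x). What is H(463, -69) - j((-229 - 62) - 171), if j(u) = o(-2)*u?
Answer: 7648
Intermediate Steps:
o(x) = 4*x² (o(x) = (2*x)*(2*x) = 4*x²)
j(u) = 16*u (j(u) = (4*(-2)²)*u = (4*4)*u = 16*u)
H(463, -69) - j((-229 - 62) - 171) = (-207 + 463) - 16*((-229 - 62) - 171) = 256 - 16*(-291 - 171) = 256 - 16*(-462) = 256 - 1*(-7392) = 256 + 7392 = 7648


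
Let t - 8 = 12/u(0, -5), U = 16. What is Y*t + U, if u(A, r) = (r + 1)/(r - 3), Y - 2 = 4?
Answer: 208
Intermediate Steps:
Y = 6 (Y = 2 + 4 = 6)
u(A, r) = (1 + r)/(-3 + r)
t = 32 (t = 8 + 12/(((1 - 5)/(-3 - 5))) = 8 + 12/((-4/(-8))) = 8 + 12/((-⅛*(-4))) = 8 + 12/(½) = 8 + 12*2 = 8 + 24 = 32)
Y*t + U = 6*32 + 16 = 192 + 16 = 208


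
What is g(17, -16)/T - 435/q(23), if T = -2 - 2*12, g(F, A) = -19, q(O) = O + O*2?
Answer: -3333/598 ≈ -5.5736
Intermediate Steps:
q(O) = 3*O (q(O) = O + 2*O = 3*O)
T = -26 (T = -2 - 24 = -26)
g(17, -16)/T - 435/q(23) = -19/(-26) - 435/(3*23) = -19*(-1/26) - 435/69 = 19/26 - 435*1/69 = 19/26 - 145/23 = -3333/598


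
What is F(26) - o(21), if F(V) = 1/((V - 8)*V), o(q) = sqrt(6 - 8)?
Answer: 1/468 - I*sqrt(2) ≈ 0.0021368 - 1.4142*I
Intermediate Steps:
o(q) = I*sqrt(2) (o(q) = sqrt(-2) = I*sqrt(2))
F(V) = 1/(V*(-8 + V)) (F(V) = 1/((-8 + V)*V) = 1/(V*(-8 + V)))
F(26) - o(21) = 1/(26*(-8 + 26)) - I*sqrt(2) = (1/26)/18 - I*sqrt(2) = (1/26)*(1/18) - I*sqrt(2) = 1/468 - I*sqrt(2)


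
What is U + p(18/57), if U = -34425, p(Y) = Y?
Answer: -654069/19 ≈ -34425.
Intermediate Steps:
U + p(18/57) = -34425 + 18/57 = -34425 + 18*(1/57) = -34425 + 6/19 = -654069/19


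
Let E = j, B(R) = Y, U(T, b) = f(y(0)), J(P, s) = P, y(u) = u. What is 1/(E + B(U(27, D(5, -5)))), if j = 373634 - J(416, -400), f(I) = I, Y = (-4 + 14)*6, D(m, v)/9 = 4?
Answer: 1/373278 ≈ 2.6790e-6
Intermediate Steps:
D(m, v) = 36 (D(m, v) = 9*4 = 36)
Y = 60 (Y = 10*6 = 60)
U(T, b) = 0
j = 373218 (j = 373634 - 1*416 = 373634 - 416 = 373218)
B(R) = 60
E = 373218
1/(E + B(U(27, D(5, -5)))) = 1/(373218 + 60) = 1/373278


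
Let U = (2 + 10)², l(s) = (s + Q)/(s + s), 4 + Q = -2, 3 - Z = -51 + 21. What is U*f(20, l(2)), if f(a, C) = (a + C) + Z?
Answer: 7488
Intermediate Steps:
Z = 33 (Z = 3 - (-51 + 21) = 3 - 1*(-30) = 3 + 30 = 33)
Q = -6 (Q = -4 - 2 = -6)
l(s) = (-6 + s)/(2*s) (l(s) = (s - 6)/(s + s) = (-6 + s)/((2*s)) = (-6 + s)*(1/(2*s)) = (-6 + s)/(2*s))
f(a, C) = 33 + C + a (f(a, C) = (a + C) + 33 = (C + a) + 33 = 33 + C + a)
U = 144 (U = 12² = 144)
U*f(20, l(2)) = 144*(33 + (½)*(-6 + 2)/2 + 20) = 144*(33 + (½)*(½)*(-4) + 20) = 144*(33 - 1 + 20) = 144*52 = 7488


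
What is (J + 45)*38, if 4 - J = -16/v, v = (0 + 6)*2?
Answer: 5738/3 ≈ 1912.7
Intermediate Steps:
v = 12 (v = 6*2 = 12)
J = 16/3 (J = 4 - (-16)/12 = 4 - 1*(-4/3) = 4 + 4/3 = 16/3 ≈ 5.3333)
(J + 45)*38 = (16/3 + 45)*38 = (151/3)*38 = 5738/3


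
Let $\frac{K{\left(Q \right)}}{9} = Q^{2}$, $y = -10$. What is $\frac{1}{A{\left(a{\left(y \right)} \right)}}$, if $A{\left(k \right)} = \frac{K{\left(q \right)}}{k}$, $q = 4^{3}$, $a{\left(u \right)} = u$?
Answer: $- \frac{5}{18432} \approx -0.00027127$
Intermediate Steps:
$q = 64$
$K{\left(Q \right)} = 9 Q^{2}$
$A{\left(k \right)} = \frac{36864}{k}$ ($A{\left(k \right)} = \frac{9 \cdot 64^{2}}{k} = \frac{9 \cdot 4096}{k} = \frac{36864}{k}$)
$\frac{1}{A{\left(a{\left(y \right)} \right)}} = \frac{1}{36864 \frac{1}{-10}} = \frac{1}{36864 \left(- \frac{1}{10}\right)} = \frac{1}{- \frac{18432}{5}} = - \frac{5}{18432}$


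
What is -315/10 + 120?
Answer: 177/2 ≈ 88.500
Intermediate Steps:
-315/10 + 120 = -45*7/10 + 120 = -63/2 + 120 = 177/2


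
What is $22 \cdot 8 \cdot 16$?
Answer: $2816$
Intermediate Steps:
$22 \cdot 8 \cdot 16 = 176 \cdot 16 = 2816$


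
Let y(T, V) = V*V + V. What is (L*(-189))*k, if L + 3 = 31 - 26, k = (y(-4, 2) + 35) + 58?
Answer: -37422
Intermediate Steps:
y(T, V) = V + V² (y(T, V) = V² + V = V + V²)
k = 99 (k = (2*(1 + 2) + 35) + 58 = (2*3 + 35) + 58 = (6 + 35) + 58 = 41 + 58 = 99)
L = 2 (L = -3 + (31 - 26) = -3 + 5 = 2)
(L*(-189))*k = (2*(-189))*99 = -378*99 = -37422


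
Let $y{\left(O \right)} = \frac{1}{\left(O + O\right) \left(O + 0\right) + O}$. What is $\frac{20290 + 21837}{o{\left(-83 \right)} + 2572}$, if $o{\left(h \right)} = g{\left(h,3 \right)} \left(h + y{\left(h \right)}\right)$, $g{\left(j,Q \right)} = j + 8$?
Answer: $\frac{38461951}{8031656} \approx 4.7888$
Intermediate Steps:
$g{\left(j,Q \right)} = 8 + j$
$y{\left(O \right)} = \frac{1}{O + 2 O^{2}}$ ($y{\left(O \right)} = \frac{1}{2 O O + O} = \frac{1}{2 O^{2} + O} = \frac{1}{O + 2 O^{2}}$)
$o{\left(h \right)} = \left(8 + h\right) \left(h + \frac{1}{h \left(1 + 2 h\right)}\right)$
$\frac{20290 + 21837}{o{\left(-83 \right)} + 2572} = \frac{20290 + 21837}{\frac{\left(1 + \left(-83\right)^{2} \left(1 + 2 \left(-83\right)\right)\right) \left(8 - 83\right)}{\left(-83\right) \left(1 + 2 \left(-83\right)\right)} + 2572} = \frac{42127}{\left(- \frac{1}{83}\right) \frac{1}{1 - 166} \left(1 + 6889 \left(1 - 166\right)\right) \left(-75\right) + 2572} = \frac{42127}{\left(- \frac{1}{83}\right) \frac{1}{-165} \left(1 + 6889 \left(-165\right)\right) \left(-75\right) + 2572} = \frac{42127}{\left(- \frac{1}{83}\right) \left(- \frac{1}{165}\right) \left(1 - 1136685\right) \left(-75\right) + 2572} = \frac{42127}{\left(- \frac{1}{83}\right) \left(- \frac{1}{165}\right) \left(-1136684\right) \left(-75\right) + 2572} = \frac{42127}{\frac{5683420}{913} + 2572} = \frac{42127}{\frac{8031656}{913}} = 42127 \cdot \frac{913}{8031656} = \frac{38461951}{8031656}$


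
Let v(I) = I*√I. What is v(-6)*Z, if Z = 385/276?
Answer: -385*I*√6/46 ≈ -20.501*I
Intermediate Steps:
Z = 385/276 (Z = 385*(1/276) = 385/276 ≈ 1.3949)
v(I) = I^(3/2)
v(-6)*Z = (-6)^(3/2)*(385/276) = -6*I*√6*(385/276) = -385*I*√6/46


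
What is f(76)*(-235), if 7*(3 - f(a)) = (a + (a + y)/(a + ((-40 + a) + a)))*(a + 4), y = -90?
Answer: 1422465/7 ≈ 2.0321e+5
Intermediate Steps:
f(a) = 3 - (4 + a)*(a + (-90 + a)/(-40 + 3*a))/7 (f(a) = 3 - (a + (a - 90)/(a + ((-40 + a) + a)))*(a + 4)/7 = 3 - (a + (-90 + a)/(a + (-40 + 2*a)))*(4 + a)/7 = 3 - (a + (-90 + a)/(-40 + 3*a))*(4 + a)/7 = 3 - (4 + a)*(a + (-90 + a)/(-40 + 3*a))/7)
f(76)*(-235) = (3*(-160 - 1*76³ + 9*76² + 103*76)/(7*(-40 + 3*76)))*(-235) = (3*(-160 - 1*438976 + 9*5776 + 7828)/(7*(-40 + 228)))*(-235) = ((3/7)*(-160 - 438976 + 51984 + 7828)/188)*(-235) = ((3/7)*(1/188)*(-379324))*(-235) = -284493/329*(-235) = 1422465/7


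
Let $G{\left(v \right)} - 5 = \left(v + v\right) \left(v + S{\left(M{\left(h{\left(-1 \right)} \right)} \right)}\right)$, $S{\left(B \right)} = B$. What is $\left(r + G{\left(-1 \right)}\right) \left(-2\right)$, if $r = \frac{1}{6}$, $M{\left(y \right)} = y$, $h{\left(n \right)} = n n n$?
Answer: $- \frac{55}{3} \approx -18.333$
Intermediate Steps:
$h{\left(n \right)} = n^{3}$ ($h{\left(n \right)} = n^{2} n = n^{3}$)
$G{\left(v \right)} = 5 + 2 v \left(-1 + v\right)$ ($G{\left(v \right)} = 5 + \left(v + v\right) \left(v + \left(-1\right)^{3}\right) = 5 + 2 v \left(v - 1\right) = 5 + 2 v \left(-1 + v\right)$)
$r = \frac{1}{6} \approx 0.16667$
$\left(r + G{\left(-1 \right)}\right) \left(-2\right) = \left(\frac{1}{6} + \left(5 - -2 + 2 \left(-1\right)^{2}\right)\right) \left(-2\right) = \left(\frac{1}{6} + \left(5 + 2 + 2 \cdot 1\right)\right) \left(-2\right) = \left(\frac{1}{6} + \left(5 + 2 + 2\right)\right) \left(-2\right) = \left(\frac{1}{6} + 9\right) \left(-2\right) = \frac{55}{6} \left(-2\right) = - \frac{55}{3}$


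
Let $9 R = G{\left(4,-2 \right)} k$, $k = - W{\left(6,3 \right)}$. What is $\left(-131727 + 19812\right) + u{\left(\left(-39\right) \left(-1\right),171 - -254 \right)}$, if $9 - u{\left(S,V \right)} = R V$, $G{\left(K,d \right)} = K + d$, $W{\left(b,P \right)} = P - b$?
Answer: $- \frac{336568}{3} \approx -1.1219 \cdot 10^{5}$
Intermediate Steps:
$k = 3$ ($k = - (3 - 6) = \left(-1\right) \left(-3\right) = 3$)
$R = \frac{2}{3}$ ($R = \frac{\left(4 - 2\right) 3}{9} = \frac{2 \cdot 3}{9} = \frac{1}{9} \cdot 6 = \frac{2}{3} \approx 0.66667$)
$u{\left(S,V \right)} = 9 - \frac{2 V}{3}$
$\left(-131727 + 19812\right) + u{\left(\left(-39\right) \left(-1\right),171 - -254 \right)} = \left(-131727 + 19812\right) + \left(9 - \frac{2 \left(171 - -254\right)}{3}\right) = -111915 + \left(9 - \frac{2 \left(171 + 254\right)}{3}\right) = -111915 + \left(9 - \frac{850}{3}\right) = -111915 - \frac{823}{3} = - \frac{336568}{3}$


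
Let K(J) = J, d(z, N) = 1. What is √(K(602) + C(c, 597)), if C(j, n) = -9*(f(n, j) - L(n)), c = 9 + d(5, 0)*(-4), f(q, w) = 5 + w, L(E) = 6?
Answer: √566 ≈ 23.791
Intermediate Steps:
c = 5 (c = 9 + 1*(-4) = 9 - 4 = 5)
C(j, n) = 9 - 9*j (C(j, n) = -9*((5 + j) - 1*6) = -9*((5 + j) - 6) = -9*(-1 + j) = 9 - 9*j)
√(K(602) + C(c, 597)) = √(602 + (9 - 9*5)) = √(602 + (9 - 45)) = √(602 - 36) = √566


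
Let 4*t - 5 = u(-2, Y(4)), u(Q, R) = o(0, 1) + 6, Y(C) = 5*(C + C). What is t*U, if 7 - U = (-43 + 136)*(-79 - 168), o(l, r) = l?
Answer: 126379/2 ≈ 63190.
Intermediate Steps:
Y(C) = 10*C (Y(C) = 5*(2*C) = 10*C)
u(Q, R) = 6 (u(Q, R) = 0 + 6 = 6)
U = 22978 (U = 7 - (-43 + 136)*(-79 - 168) = 7 - 93*(-247) = 7 - 1*(-22971) = 7 + 22971 = 22978)
t = 11/4 (t = 5/4 + (1/4)*6 = 5/4 + 3/2 = 11/4 ≈ 2.7500)
t*U = (11/4)*22978 = 126379/2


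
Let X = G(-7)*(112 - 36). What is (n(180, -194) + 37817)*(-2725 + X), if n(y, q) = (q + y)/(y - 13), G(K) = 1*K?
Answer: -20569339225/167 ≈ -1.2317e+8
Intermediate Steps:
G(K) = K
n(y, q) = (q + y)/(-13 + y)
X = -532 (X = -7*(112 - 36) = -7*76 = -532)
(n(180, -194) + 37817)*(-2725 + X) = ((-194 + 180)/(-13 + 180) + 37817)*(-2725 - 532) = (-14/167 + 37817)*(-3257) = (6315425/167)*(-3257) = -20569339225/167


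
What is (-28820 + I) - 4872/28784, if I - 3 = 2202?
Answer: -13680197/514 ≈ -26615.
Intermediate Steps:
I = 2205 (I = 3 + 2202 = 2205)
(-28820 + I) - 4872/28784 = (-28820 + 2205) - 4872/28784 = -26615 - 4872*1/28784 = -26615 - 87/514 = -13680197/514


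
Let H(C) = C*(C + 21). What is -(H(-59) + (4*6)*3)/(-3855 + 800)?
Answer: 178/235 ≈ 0.75745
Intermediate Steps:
H(C) = C*(21 + C)
-(H(-59) + (4*6)*3)/(-3855 + 800) = -(-59*(21 - 59) + (4*6)*3)/(-3855 + 800) = -(-59*(-38) + 24*3)/(-3055) = -(2242 + 72)*(-1)/3055 = -2314*(-1)/3055 = -1*(-178/235) = 178/235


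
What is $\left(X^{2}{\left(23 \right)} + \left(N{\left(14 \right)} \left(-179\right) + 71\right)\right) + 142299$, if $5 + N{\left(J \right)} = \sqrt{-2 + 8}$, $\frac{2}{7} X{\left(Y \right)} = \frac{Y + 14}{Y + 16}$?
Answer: $\frac{871691341}{6084} - 179 \sqrt{6} \approx 1.4284 \cdot 10^{5}$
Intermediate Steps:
$X{\left(Y \right)} = \frac{7 \left(14 + Y\right)}{2 \left(16 + Y\right)}$ ($X{\left(Y \right)} = \frac{7 \frac{Y + 14}{Y + 16}}{2} = \frac{7 \frac{14 + Y}{16 + Y}}{2} = \frac{7 \left(14 + Y\right)}{2 \left(16 + Y\right)}$)
$N{\left(J \right)} = -5 + \sqrt{6}$ ($N{\left(J \right)} = -5 + \sqrt{-2 + 8} = -5 + \sqrt{6}$)
$\left(X^{2}{\left(23 \right)} + \left(N{\left(14 \right)} \left(-179\right) + 71\right)\right) + 142299 = \left(\left(\frac{7 \left(14 + 23\right)}{2 \left(16 + 23\right)}\right)^{2} + \left(\left(-5 + \sqrt{6}\right) \left(-179\right) + 71\right)\right) + 142299 = \left(\left(\frac{7}{2} \cdot \frac{1}{39} \cdot 37\right)^{2} + \left(\left(895 - 179 \sqrt{6}\right) + 71\right)\right) + 142299 = \left(\left(\frac{7}{2} \cdot \frac{1}{39} \cdot 37\right)^{2} + \left(966 - 179 \sqrt{6}\right)\right) + 142299 = \left(\left(\frac{259}{78}\right)^{2} + \left(966 - 179 \sqrt{6}\right)\right) + 142299 = \left(\frac{67081}{6084} + \left(966 - 179 \sqrt{6}\right)\right) + 142299 = \left(\frac{5944225}{6084} - 179 \sqrt{6}\right) + 142299 = \frac{871691341}{6084} - 179 \sqrt{6}$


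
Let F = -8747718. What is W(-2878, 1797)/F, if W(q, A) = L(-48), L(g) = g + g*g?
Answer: -376/1457953 ≈ -0.00025790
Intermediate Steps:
L(g) = g + g²
W(q, A) = 2256 (W(q, A) = -48*(1 - 48) = -48*(-47) = 2256)
W(-2878, 1797)/F = 2256/(-8747718) = 2256*(-1/8747718) = -376/1457953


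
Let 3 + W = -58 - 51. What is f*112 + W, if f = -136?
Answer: -15344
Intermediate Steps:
W = -112 (W = -3 + (-58 - 51) = -3 - 109 = -112)
f*112 + W = -136*112 - 112 = -15232 - 112 = -15344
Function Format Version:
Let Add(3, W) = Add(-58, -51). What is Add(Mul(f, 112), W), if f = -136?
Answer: -15344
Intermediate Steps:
W = -112 (W = Add(-3, Add(-58, -51)) = Add(-3, -109) = -112)
Add(Mul(f, 112), W) = Add(Mul(-136, 112), -112) = Add(-15232, -112) = -15344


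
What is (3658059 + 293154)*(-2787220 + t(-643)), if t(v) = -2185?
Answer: -11021533298265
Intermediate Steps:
(3658059 + 293154)*(-2787220 + t(-643)) = (3658059 + 293154)*(-2787220 - 2185) = 3951213*(-2789405) = -11021533298265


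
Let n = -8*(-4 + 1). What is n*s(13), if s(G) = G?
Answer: 312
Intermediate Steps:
n = 24 (n = -8*(-3) = 24)
n*s(13) = 24*13 = 312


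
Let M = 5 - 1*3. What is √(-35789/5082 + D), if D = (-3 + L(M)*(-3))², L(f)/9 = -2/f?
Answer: √121440606/462 ≈ 23.853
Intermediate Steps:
M = 2 (M = 5 - 3 = 2)
L(f) = -18/f (L(f) = 9*(-2/f) = -18/f)
D = 576 (D = (-3 - 18/2*(-3))² = (-3 - 18*½*(-3))² = (-3 - 9*(-3))² = (-3 + 27)² = 24² = 576)
√(-35789/5082 + D) = √(-35789/5082 + 576) = √(2891443/5082) = √121440606/462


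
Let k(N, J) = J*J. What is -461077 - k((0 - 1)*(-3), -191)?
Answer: -497558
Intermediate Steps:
k(N, J) = J²
-461077 - k((0 - 1)*(-3), -191) = -461077 - 1*(-191)² = -461077 - 1*36481 = -461077 - 36481 = -497558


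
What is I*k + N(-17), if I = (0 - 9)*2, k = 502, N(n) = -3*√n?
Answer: -9036 - 3*I*√17 ≈ -9036.0 - 12.369*I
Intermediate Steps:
I = -18 (I = -9*2 = -18)
I*k + N(-17) = -18*502 - 3*I*√17 = -9036 - 3*I*√17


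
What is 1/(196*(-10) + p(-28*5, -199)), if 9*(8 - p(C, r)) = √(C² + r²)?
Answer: -158112/308575423 + 9*√59201/308575423 ≈ -0.00050530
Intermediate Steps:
p(C, r) = 8 - √(C² + r²)/9
1/(196*(-10) + p(-28*5, -199)) = 1/(196*(-10) + (8 - √((-28*5)² + (-199)²)/9)) = 1/(-1960 + (8 - √((-140)² + 39601)/9)) = 1/(-1960 + (8 - √(19600 + 39601)/9)) = 1/(-1960 + (8 - √59201/9)) = 1/(-1952 - √59201/9)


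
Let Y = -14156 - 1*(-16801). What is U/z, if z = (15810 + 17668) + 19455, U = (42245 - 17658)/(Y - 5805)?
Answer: -24587/167268280 ≈ -0.00014699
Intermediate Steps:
Y = 2645 (Y = -14156 + 16801 = 2645)
U = -24587/3160 (U = (42245 - 17658)/(2645 - 5805) = 24587/(-3160) = 24587*(-1/3160) = -24587/3160 ≈ -7.7807)
z = 52933 (z = 33478 + 19455 = 52933)
U/z = -24587/3160/52933 = -24587/3160*1/52933 = -24587/167268280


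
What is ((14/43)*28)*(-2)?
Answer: -784/43 ≈ -18.233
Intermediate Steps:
((14/43)*28)*(-2) = (392/43)*(-2) = -784/43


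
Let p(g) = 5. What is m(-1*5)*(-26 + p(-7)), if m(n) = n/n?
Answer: -21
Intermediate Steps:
m(n) = 1
m(-1*5)*(-26 + p(-7)) = 1*(-26 + 5) = 1*(-21) = -21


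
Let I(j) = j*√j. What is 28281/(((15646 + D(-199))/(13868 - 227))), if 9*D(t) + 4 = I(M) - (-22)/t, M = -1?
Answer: 19360777346559866448/785185856123825 + 137495863554489*I/785185856123825 ≈ 24658.0 + 0.17511*I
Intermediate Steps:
I(j) = j^(3/2)
D(t) = -4/9 - I/9 + 22/(9*t) (D(t) = -4/9 + ((-1)^(3/2) - (-22)/t)/9 = -4/9 + (-I + 22/t)/9 = -4/9 + (-I/9 + 22/(9*t)) = -4/9 - I/9 + 22/(9*t))
28281/(((15646 + D(-199))/(13868 - 227))) = 28281/(((15646 + (⅑)*(22 - 1*(-199)*(4 + I))/(-199))/(13868 - 227))) = 28281/(((15646 + (⅑)*(-1/199)*(22 + (796 + 199*I)))/13641)) = 28281/(((15646 + (⅑)*(-1/199)*(818 + 199*I))*(1/13641))) = 28281/(((15646 + (-818/1791 - I/9))*(1/13641))) = 28281/(((28021168/1791 - I/9)*(1/13641))) = 28281/(28021168/24431031 - I/122769) = 28281*(596875275722961*(28021168/24431031 + I/122769)/785185856123825) = 16880229672721060041*(28021168/24431031 + I/122769)/785185856123825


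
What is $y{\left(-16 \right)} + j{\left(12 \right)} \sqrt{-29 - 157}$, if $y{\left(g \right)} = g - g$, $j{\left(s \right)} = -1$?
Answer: $- i \sqrt{186} \approx - 13.638 i$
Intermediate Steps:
$y{\left(g \right)} = 0$
$y{\left(-16 \right)} + j{\left(12 \right)} \sqrt{-29 - 157} = 0 - \sqrt{-29 - 157} = 0 - \sqrt{-186} = 0 - i \sqrt{186} = - i \sqrt{186}$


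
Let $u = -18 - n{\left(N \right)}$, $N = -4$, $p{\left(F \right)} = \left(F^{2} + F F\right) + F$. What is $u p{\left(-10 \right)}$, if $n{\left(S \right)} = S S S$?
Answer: $8740$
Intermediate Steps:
$p{\left(F \right)} = F + 2 F^{2}$ ($p{\left(F \right)} = \left(F^{2} + F^{2}\right) + F = 2 F^{2} + F = F + 2 F^{2}$)
$n{\left(S \right)} = S^{3}$ ($n{\left(S \right)} = S^{2} S = S^{3}$)
$u = 46$ ($u = -18 - \left(-4\right)^{3} = -18 - -64 = -18 + 64 = 46$)
$u p{\left(-10 \right)} = 46 \left(- 10 \left(1 + 2 \left(-10\right)\right)\right) = 46 \left(- 10 \left(1 - 20\right)\right) = 46 \left(\left(-10\right) \left(-19\right)\right) = 46 \cdot 190 = 8740$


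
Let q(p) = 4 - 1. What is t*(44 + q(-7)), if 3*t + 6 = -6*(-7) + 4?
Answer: 1880/3 ≈ 626.67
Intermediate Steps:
t = 40/3 (t = -2 + (-6*(-7) + 4)/3 = -2 + (42 + 4)/3 = -2 + (⅓)*46 = -2 + 46/3 = 40/3 ≈ 13.333)
q(p) = 3
t*(44 + q(-7)) = 40*(44 + 3)/3 = (40/3)*47 = 1880/3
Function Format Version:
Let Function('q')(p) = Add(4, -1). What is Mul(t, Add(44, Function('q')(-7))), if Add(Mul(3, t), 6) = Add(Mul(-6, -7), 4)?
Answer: Rational(1880, 3) ≈ 626.67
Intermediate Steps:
t = Rational(40, 3) (t = Add(-2, Mul(Rational(1, 3), Add(Mul(-6, -7), 4))) = Add(-2, Mul(Rational(1, 3), Add(42, 4))) = Add(-2, Mul(Rational(1, 3), 46)) = Add(-2, Rational(46, 3)) = Rational(40, 3) ≈ 13.333)
Function('q')(p) = 3
Mul(t, Add(44, Function('q')(-7))) = Mul(Rational(40, 3), Add(44, 3)) = Mul(Rational(40, 3), 47) = Rational(1880, 3)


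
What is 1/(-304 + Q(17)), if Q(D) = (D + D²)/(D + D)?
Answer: -1/295 ≈ -0.0033898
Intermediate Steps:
Q(D) = (D + D²)/(2*D) (Q(D) = (D + D²)/((2*D)) = (D + D²)*(1/(2*D)) = (D + D²)/(2*D))
1/(-304 + Q(17)) = 1/(-304 + (½ + (½)*17)) = 1/(-304 + (½ + 17/2)) = 1/(-304 + 9) = 1/(-295) = -1/295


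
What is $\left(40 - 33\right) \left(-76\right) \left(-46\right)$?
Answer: $24472$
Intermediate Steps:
$\left(40 - 33\right) \left(-76\right) \left(-46\right) = 7 \left(-76\right) \left(-46\right) = \left(-532\right) \left(-46\right) = 24472$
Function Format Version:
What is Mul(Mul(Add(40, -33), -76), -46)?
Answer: 24472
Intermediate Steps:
Mul(Mul(Add(40, -33), -76), -46) = Mul(Mul(7, -76), -46) = Mul(-532, -46) = 24472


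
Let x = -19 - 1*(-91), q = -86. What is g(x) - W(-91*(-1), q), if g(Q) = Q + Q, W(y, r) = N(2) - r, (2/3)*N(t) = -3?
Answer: 125/2 ≈ 62.500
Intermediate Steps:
N(t) = -9/2 (N(t) = (3/2)*(-3) = -9/2)
x = 72 (x = -19 + 91 = 72)
W(y, r) = -9/2 - r
g(Q) = 2*Q
g(x) - W(-91*(-1), q) = 2*72 - (-9/2 - 1*(-86)) = 144 - (-9/2 + 86) = 144 - 1*163/2 = 144 - 163/2 = 125/2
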